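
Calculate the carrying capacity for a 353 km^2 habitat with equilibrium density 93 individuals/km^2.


K = 93 * 353 = 32829 individuals

32829 individuals


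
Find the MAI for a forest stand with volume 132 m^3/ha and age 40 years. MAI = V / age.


MAI = 132 / 40 = 3.30 m^3/ha/yr

3.30 m^3/ha/yr


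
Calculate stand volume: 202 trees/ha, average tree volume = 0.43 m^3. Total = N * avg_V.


V_stand = 202 * 0.43 = 86.86 ≈ 86.9 m^3/ha

86.9 m^3/ha


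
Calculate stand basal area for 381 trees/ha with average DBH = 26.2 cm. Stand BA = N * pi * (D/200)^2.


(D/200)^2 = (26.2/200)^2 = 0.131^2 = 0.017161
Individual BA = 3.141593 * 0.017161 = 0.0539129 m^2
Stand BA = 381 * 0.0539129 = 20.5408 ≈ 20.54 m^2/ha

20.54 m^2/ha


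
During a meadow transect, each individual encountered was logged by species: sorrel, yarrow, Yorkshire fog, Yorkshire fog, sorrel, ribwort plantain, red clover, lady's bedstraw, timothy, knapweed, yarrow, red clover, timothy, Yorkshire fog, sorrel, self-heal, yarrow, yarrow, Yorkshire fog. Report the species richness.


Total individuals logged = 19
Distinct species (count of individuals): sorrel (3), yarrow (4), Yorkshire fog (4), ribwort plantain (1), red clover (2), lady's bedstraw (1), timothy (2), knapweed (1), self-heal (1)
Species richness = number of distinct species = 9

9


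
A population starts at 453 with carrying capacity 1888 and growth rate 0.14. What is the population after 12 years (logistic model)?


(K - N0)/N0 = (1888 - 453)/453 = 1435/453 = 3.16777
r*t = 0.14 * 12 = 1.68; exp(-1.68) = 0.186374
3.16777 * 0.186374 = 0.590390
1 + 0.590390 = 1.59039
N = 1888 / 1.59039 = 1187.13 ≈ 1187

1187


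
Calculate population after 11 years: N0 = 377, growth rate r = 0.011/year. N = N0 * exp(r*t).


r*t = 0.011 * 11 = 0.121
exp(0.121) = 1.12862
N = 377 * 1.12862 = 425.490 ≈ 425

425


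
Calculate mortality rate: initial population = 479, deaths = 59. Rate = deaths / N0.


Mortality rate = 59 / 479 = 0.123173 ≈ 0.1232

0.1232


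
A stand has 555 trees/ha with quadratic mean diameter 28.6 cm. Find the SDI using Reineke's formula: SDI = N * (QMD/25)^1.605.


QMD/25 = 28.6/25 = 1.144
(1.144)^1.605 = exp(1.605 * ln(1.144)) = exp(1.605 * 0.134531) = exp(0.215922) = 1.24101
SDI = 555 * 1.24101 = 688.761 ≈ 689

689


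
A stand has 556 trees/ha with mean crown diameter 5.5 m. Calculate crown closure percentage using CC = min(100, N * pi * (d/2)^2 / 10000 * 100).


(d/2)^2 = (5.5/2)^2 = 2.75^2 = 7.5625
Crown area = 3.141593 * 7.5625 = 23.7583 m^2
N * area / 10000 * 100 = 556 * 23.7583 / 10000 * 100 = 132.096
CC = min(100, 132.096) = 100%

100%


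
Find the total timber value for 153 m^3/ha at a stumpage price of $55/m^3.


Value = 153 * 55 = $8415/ha

$8415/ha


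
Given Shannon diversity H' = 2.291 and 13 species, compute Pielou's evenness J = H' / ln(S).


ln(13) = 2.56495
J = H' / ln(S) = 2.291 / 2.56495 = 0.893195 ≈ 0.8932

0.8932


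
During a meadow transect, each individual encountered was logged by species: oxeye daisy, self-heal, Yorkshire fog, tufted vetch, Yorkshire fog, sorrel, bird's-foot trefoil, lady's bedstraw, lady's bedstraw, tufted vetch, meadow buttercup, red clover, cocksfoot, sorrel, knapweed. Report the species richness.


Total individuals logged = 15
Distinct species (count of individuals): oxeye daisy (1), self-heal (1), Yorkshire fog (2), tufted vetch (2), sorrel (2), bird's-foot trefoil (1), lady's bedstraw (2), meadow buttercup (1), red clover (1), cocksfoot (1), knapweed (1)
Species richness = number of distinct species = 11

11


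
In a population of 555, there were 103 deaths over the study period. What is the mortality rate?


Mortality rate = 103 / 555 = 0.185586 ≈ 0.1856

0.1856


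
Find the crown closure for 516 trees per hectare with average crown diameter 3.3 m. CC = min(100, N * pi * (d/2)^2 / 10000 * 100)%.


(d/2)^2 = (3.3/2)^2 = 1.65^2 = 2.7225
Crown area = 3.141593 * 2.7225 = 8.55299 m^2
N * area / 10000 * 100 = 516 * 8.55299 / 10000 * 100 = 44.1334
CC = min(100, 44.1334) = 44.1334 ≈ 44.1%

44.1%


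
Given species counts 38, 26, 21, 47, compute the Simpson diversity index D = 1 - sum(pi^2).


Total N = 38 + 26 + 21 + 47 = 132
Per-species terms:
  p = 38/132 = 0.287879; p^2 = 0.287879^2 = 0.082874
  p = 26/132 = 0.196970; p^2 = 0.196970^2 = 0.038797
  p = 21/132 = 0.159091; p^2 = 0.159091^2 = 0.025310
  p = 47/132 = 0.356061; p^2 = 0.356061^2 = 0.126779
sum(p^2) = 0.082874 + 0.038797 + 0.025310 + 0.126779 = 0.273760
D = 1 - 0.273760 = 0.726240 ≈ 0.7262

0.7262


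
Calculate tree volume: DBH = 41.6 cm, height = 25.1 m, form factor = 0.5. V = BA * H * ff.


(D/200)^2 = (41.6/200)^2 = 0.208^2 = 0.043264
BA = 3.141593 * 0.043264 = 0.135918 m^2
V = 0.135918 * 25.1 * 0.5 = 1.70577 ≈ 1.706 m^3

1.706 m^3


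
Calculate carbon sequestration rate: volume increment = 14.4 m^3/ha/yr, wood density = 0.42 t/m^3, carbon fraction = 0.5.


C = 14.4 * 0.42 * 0.5 = 3.024 ≈ 3.02 t C/ha/yr

3.02 t C/ha/yr


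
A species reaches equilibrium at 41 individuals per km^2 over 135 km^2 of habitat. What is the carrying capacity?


K = 41 * 135 = 5535 individuals

5535 individuals


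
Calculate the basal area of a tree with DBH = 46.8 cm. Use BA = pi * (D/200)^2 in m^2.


D/200 = 46.8/200 = 0.234 m
(D/200)^2 = 0.234^2 = 0.054756
BA = 3.141593 * 0.054756 = 0.172021 ≈ 0.1720 m^2

0.1720 m^2


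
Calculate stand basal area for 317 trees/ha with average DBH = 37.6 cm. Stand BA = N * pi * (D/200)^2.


(D/200)^2 = (37.6/200)^2 = 0.188^2 = 0.035344
Individual BA = 3.141593 * 0.035344 = 0.111036 m^2
Stand BA = 317 * 0.111036 = 35.1984 ≈ 35.20 m^2/ha

35.20 m^2/ha


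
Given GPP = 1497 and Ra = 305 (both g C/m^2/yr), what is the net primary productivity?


NPP = GPP - Ra = 1497 - 305 = 1192 g C/m^2/yr

1192 g C/m^2/yr


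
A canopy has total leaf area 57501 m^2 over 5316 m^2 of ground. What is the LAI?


LAI = 57501 / 5316 = 10.8166 ≈ 10.82

10.82


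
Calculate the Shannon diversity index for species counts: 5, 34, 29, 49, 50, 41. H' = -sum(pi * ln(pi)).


Total N = 5 + 34 + 29 + 49 + 50 + 41 = 208
Per-species terms:
  p = 5/208 = 0.024038; ln(p) = -3.728119; p*ln(p) = 0.024038 * (-3.728119) = -0.089617
  p = 34/208 = 0.163462; ln(p) = -1.811175; p*ln(p) = 0.163462 * (-1.811175) = -0.296058
  p = 29/208 = 0.139423; ln(p) = -1.970243; p*ln(p) = 0.139423 * (-1.970243) = -0.274697
  p = 49/208 = 0.235577; ln(p) = -1.445717; p*ln(p) = 0.235577 * (-1.445717) = -0.340578
  p = 50/208 = 0.240385; ln(p) = -1.425513; p*ln(p) = 0.240385 * (-1.425513) = -0.342672
  p = 41/208 = 0.197115; ln(p) = -1.623968; p*ln(p) = 0.197115 * (-1.623968) = -0.320108
sum(p*ln(p)) = (-0.089617) + (-0.296058) + (-0.274697) + (-0.340578) + (-0.342672) + (-0.320108) = -1.663730
H' = -(-1.663730) = 1.663730 ≈ 1.6637

1.6637


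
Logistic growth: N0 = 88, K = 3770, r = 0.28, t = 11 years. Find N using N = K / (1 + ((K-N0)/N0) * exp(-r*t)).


(K - N0)/N0 = (3770 - 88)/88 = 3682/88 = 41.8409
r*t = 0.28 * 11 = 3.08; exp(-3.08) = 0.0459593
41.8409 * 0.0459593 = 1.92298
1 + 1.92298 = 2.92298
N = 3770 / 2.92298 = 1289.78 ≈ 1290

1290


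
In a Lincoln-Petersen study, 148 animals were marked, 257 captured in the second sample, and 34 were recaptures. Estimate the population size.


N = M * C / R = 148 * 257 / 34 = 38036 / 34 = 1118.71 ≈ 1119

1119 individuals


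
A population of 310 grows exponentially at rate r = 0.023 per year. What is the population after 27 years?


r*t = 0.023 * 27 = 0.621
exp(0.621) = 1.86079
N = 310 * 1.86079 = 576.845 ≈ 577

577


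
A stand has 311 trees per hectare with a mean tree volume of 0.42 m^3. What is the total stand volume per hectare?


V_stand = 311 * 0.42 = 130.62 ≈ 130.6 m^3/ha

130.6 m^3/ha


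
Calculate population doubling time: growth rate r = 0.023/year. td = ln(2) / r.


td = ln(2) / 0.023 = 0.693147 / 0.023 = 30.1368 ≈ 30.1 years

30.1 years


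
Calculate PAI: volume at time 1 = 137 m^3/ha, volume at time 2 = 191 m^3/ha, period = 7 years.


PAI = (V2 - V1) / period = (191 - 137) / 7 = 54 / 7 = 7.7143 ≈ 7.71 m^3/ha/yr

7.71 m^3/ha/yr


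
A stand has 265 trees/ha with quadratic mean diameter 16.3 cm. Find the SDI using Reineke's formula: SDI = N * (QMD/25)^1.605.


QMD/25 = 16.3/25 = 0.652
(0.652)^1.605 = exp(1.605 * ln(0.652)) = exp(1.605 * (-0.427711)) = exp(-0.686476) = 0.503347
SDI = 265 * 0.503347 = 133.387 ≈ 133

133


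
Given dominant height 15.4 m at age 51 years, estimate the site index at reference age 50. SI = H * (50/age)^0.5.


50/51 = 0.980392
(0.980392)^0.5 = 0.990147
SI = 15.4 * 0.990147 = 15.2483 ≈ 15.2 m

15.2 m


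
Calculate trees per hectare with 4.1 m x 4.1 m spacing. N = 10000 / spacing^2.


N = 10000 / 4.1^2 = 10000 / 16.81 = 594.884 ≈ 595 trees/ha

595 trees/ha


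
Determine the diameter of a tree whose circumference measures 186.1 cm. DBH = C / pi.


DBH = C / pi = 186.1 / 3.141593 = 59.2375 ≈ 59.24 cm

59.24 cm


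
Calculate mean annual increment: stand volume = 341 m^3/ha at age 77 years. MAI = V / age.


MAI = 341 / 77 = 4.4286 ≈ 4.43 m^3/ha/yr

4.43 m^3/ha/yr


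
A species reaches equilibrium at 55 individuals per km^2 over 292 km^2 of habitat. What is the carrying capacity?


K = 55 * 292 = 16060 individuals

16060 individuals


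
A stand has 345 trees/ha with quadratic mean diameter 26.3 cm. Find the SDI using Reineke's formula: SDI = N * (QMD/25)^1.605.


QMD/25 = 26.3/25 = 1.052
(1.052)^1.605 = exp(1.605 * ln(1.052)) = exp(1.605 * 0.0506931) = exp(0.0813624) = 1.08476
SDI = 345 * 1.08476 = 374.242 ≈ 374

374


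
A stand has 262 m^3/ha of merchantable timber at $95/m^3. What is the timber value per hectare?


Value = 262 * 95 = $24890/ha

$24890/ha


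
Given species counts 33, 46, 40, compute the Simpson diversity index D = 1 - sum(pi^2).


Total N = 33 + 46 + 40 = 119
Per-species terms:
  p = 33/119 = 0.277311; p^2 = 0.277311^2 = 0.076901
  p = 46/119 = 0.386555; p^2 = 0.386555^2 = 0.149425
  p = 40/119 = 0.336134; p^2 = 0.336134^2 = 0.112986
sum(p^2) = 0.076901 + 0.149425 + 0.112986 = 0.339312
D = 1 - 0.339312 = 0.660688 ≈ 0.6607

0.6607


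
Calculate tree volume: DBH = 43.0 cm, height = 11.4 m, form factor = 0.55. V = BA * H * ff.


(D/200)^2 = (43.0/200)^2 = 0.215^2 = 0.046225
BA = 3.141593 * 0.046225 = 0.145220 m^2
V = 0.145220 * 11.4 * 0.55 = 0.910529 ≈ 0.911 m^3

0.911 m^3


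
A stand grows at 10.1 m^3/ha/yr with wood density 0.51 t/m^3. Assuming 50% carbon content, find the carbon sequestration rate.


C = 10.1 * 0.51 * 0.5 = 2.5755 ≈ 2.58 t C/ha/yr

2.58 t C/ha/yr


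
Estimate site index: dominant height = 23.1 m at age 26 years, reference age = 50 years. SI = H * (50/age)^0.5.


50/26 = 1.92308
(1.92308)^0.5 = 1.38675
SI = 23.1 * 1.38675 = 32.0339 ≈ 32.0 m

32.0 m


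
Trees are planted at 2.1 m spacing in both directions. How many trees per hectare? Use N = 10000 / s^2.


N = 10000 / 2.1^2 = 10000 / 4.41 = 2267.57 ≈ 2268 trees/ha

2268 trees/ha


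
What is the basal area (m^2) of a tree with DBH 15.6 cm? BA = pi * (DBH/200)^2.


D/200 = 15.6/200 = 0.078 m
(D/200)^2 = 0.078^2 = 0.006084
BA = 3.141593 * 0.006084 = 0.0191135 ≈ 0.0191 m^2

0.0191 m^2


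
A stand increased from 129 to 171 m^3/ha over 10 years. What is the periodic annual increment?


PAI = (V2 - V1) / period = (171 - 129) / 10 = 42 / 10 = 4.20 m^3/ha/yr

4.20 m^3/ha/yr


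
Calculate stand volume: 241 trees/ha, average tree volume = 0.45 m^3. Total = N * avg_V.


V_stand = 241 * 0.45 = 108.45 ≈ 108.5 m^3/ha

108.5 m^3/ha


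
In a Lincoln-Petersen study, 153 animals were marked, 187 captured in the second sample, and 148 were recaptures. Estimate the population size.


N = M * C / R = 153 * 187 / 148 = 28611 / 148 = 193.32 ≈ 193

193 individuals


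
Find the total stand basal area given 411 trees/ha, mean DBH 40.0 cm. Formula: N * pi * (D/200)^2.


(D/200)^2 = (40.0/200)^2 = 0.2^2 = 0.04
Individual BA = 3.141593 * 0.04 = 0.125664 m^2
Stand BA = 411 * 0.125664 = 51.6479 ≈ 51.65 m^2/ha

51.65 m^2/ha


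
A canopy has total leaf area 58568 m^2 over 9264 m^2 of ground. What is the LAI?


LAI = 58568 / 9264 = 6.3221 ≈ 6.32

6.32


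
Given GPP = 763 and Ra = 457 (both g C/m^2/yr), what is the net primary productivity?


NPP = GPP - Ra = 763 - 457 = 306 g C/m^2/yr

306 g C/m^2/yr


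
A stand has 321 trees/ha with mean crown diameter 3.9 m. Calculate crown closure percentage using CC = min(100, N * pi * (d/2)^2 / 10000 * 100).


(d/2)^2 = (3.9/2)^2 = 1.95^2 = 3.8025
Crown area = 3.141593 * 3.8025 = 11.9459 m^2
N * area / 10000 * 100 = 321 * 11.9459 / 10000 * 100 = 38.3463
CC = min(100, 38.3463) = 38.3463 ≈ 38.3%

38.3%


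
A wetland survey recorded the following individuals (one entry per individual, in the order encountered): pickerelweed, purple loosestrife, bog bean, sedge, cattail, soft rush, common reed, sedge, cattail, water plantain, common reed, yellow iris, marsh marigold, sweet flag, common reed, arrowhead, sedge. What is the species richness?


Total individuals logged = 17
Distinct species (count of individuals): pickerelweed (1), purple loosestrife (1), bog bean (1), sedge (3), cattail (2), soft rush (1), common reed (3), water plantain (1), yellow iris (1), marsh marigold (1), sweet flag (1), arrowhead (1)
Species richness = number of distinct species = 12

12


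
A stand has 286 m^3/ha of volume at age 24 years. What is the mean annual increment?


MAI = 286 / 24 = 11.9167 ≈ 11.92 m^3/ha/yr

11.92 m^3/ha/yr


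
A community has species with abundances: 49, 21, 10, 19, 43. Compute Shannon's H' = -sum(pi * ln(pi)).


Total N = 49 + 21 + 10 + 19 + 43 = 142
Per-species terms:
  p = 49/142 = 0.345070; ln(p) = -1.064008; p*ln(p) = 0.345070 * (-1.064008) = -0.367157
  p = 21/142 = 0.147887; ln(p) = -1.911307; p*ln(p) = 0.147887 * (-1.911307) = -0.282657
  p = 10/142 = 0.070423; ln(p) = -2.653235; p*ln(p) = 0.070423 * (-2.653235) = -0.186849
  p = 19/142 = 0.133803; ln(p) = -2.011387; p*ln(p) = 0.133803 * (-2.011387) = -0.269130
  p = 43/142 = 0.302817; ln(p) = -1.194627; p*ln(p) = 0.302817 * (-1.194627) = -0.361753
sum(p*ln(p)) = (-0.367157) + (-0.282657) + (-0.186849) + (-0.269130) + (-0.361753) = -1.467546
H' = -(-1.467546) = 1.467546 ≈ 1.4675

1.4675


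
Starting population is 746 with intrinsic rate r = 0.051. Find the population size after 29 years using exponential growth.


r*t = 0.051 * 29 = 1.479
exp(1.479) = 4.38855
N = 746 * 4.38855 = 3273.86 ≈ 3274

3274


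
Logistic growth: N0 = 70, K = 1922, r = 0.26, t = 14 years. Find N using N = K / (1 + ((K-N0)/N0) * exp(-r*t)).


(K - N0)/N0 = (1922 - 70)/70 = 1852/70 = 26.4571
r*t = 0.26 * 14 = 3.64; exp(-3.64) = 0.0262523
26.4571 * 0.0262523 = 0.694560
1 + 0.694560 = 1.69456
N = 1922 / 1.69456 = 1134.22 ≈ 1134

1134


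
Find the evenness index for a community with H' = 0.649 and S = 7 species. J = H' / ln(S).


ln(7) = 1.94591
J = H' / ln(S) = 0.649 / 1.94591 = 0.333520 ≈ 0.3335

0.3335


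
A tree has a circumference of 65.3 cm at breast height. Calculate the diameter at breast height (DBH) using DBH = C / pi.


DBH = C / pi = 65.3 / 3.141593 = 20.7856 ≈ 20.79 cm

20.79 cm


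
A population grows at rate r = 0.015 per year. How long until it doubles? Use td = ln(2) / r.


td = ln(2) / 0.015 = 0.693147 / 0.015 = 46.2098 ≈ 46.2 years

46.2 years


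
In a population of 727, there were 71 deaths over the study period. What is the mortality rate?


Mortality rate = 71 / 727 = 0.097662 ≈ 0.0977

0.0977


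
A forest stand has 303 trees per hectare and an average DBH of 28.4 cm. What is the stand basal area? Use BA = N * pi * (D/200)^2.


(D/200)^2 = (28.4/200)^2 = 0.142^2 = 0.020164
Individual BA = 3.141593 * 0.020164 = 0.0633471 m^2
Stand BA = 303 * 0.0633471 = 19.1942 ≈ 19.19 m^2/ha

19.19 m^2/ha


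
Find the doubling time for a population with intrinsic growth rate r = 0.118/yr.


td = ln(2) / 0.118 = 0.693147 / 0.118 = 5.87413 ≈ 5.9 years

5.9 years


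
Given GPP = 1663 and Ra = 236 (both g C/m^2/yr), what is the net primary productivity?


NPP = GPP - Ra = 1663 - 236 = 1427 g C/m^2/yr

1427 g C/m^2/yr


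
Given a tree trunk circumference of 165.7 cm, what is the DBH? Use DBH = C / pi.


DBH = C / pi = 165.7 / 3.141593 = 52.7439 ≈ 52.74 cm

52.74 cm


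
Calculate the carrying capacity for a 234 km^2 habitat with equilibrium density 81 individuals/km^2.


K = 81 * 234 = 18954 individuals

18954 individuals


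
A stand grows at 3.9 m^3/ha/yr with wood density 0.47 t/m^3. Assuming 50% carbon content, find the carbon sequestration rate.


C = 3.9 * 0.47 * 0.5 = 0.9165 ≈ 0.92 t C/ha/yr

0.92 t C/ha/yr


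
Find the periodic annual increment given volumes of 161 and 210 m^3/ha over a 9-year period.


PAI = (V2 - V1) / period = (210 - 161) / 9 = 49 / 9 = 5.4444 ≈ 5.44 m^3/ha/yr

5.44 m^3/ha/yr


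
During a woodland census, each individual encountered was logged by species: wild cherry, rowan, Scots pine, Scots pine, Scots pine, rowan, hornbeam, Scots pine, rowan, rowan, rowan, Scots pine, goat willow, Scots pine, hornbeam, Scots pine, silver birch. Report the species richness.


Total individuals logged = 17
Distinct species (count of individuals): wild cherry (1), rowan (5), Scots pine (7), hornbeam (2), goat willow (1), silver birch (1)
Species richness = number of distinct species = 6

6


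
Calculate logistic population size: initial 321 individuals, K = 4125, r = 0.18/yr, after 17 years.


(K - N0)/N0 = (4125 - 321)/321 = 3804/321 = 11.8505
r*t = 0.18 * 17 = 3.06; exp(-3.06) = 0.0468877
11.8505 * 0.0468877 = 0.555643
1 + 0.555643 = 1.55564
N = 4125 / 1.55564 = 2651.64 ≈ 2652

2652


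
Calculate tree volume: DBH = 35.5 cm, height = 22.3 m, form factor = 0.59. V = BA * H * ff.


(D/200)^2 = (35.5/200)^2 = 0.1775^2 = 0.03150625
BA = 3.141593 * 0.03150625 = 0.0989798 m^2
V = 0.0989798 * 22.3 * 0.59 = 1.30228 ≈ 1.302 m^3

1.302 m^3


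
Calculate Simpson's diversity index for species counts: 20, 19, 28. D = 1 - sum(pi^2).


Total N = 20 + 19 + 28 = 67
Per-species terms:
  p = 20/67 = 0.298507; p^2 = 0.298507^2 = 0.089106
  p = 19/67 = 0.283582; p^2 = 0.283582^2 = 0.080419
  p = 28/67 = 0.417910; p^2 = 0.417910^2 = 0.174649
sum(p^2) = 0.089106 + 0.080419 + 0.174649 = 0.344174
D = 1 - 0.344174 = 0.655826 ≈ 0.6558

0.6558


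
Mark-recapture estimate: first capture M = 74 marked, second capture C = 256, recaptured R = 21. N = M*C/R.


N = M * C / R = 74 * 256 / 21 = 18944 / 21 = 902.10 ≈ 902

902 individuals


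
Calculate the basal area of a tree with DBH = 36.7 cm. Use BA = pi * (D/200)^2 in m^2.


D/200 = 36.7/200 = 0.1835 m
(D/200)^2 = 0.1835^2 = 0.03367225
BA = 3.141593 * 0.03367225 = 0.105785 ≈ 0.1058 m^2

0.1058 m^2


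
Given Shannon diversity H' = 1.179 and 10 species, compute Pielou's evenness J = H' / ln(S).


ln(10) = 2.30259
J = H' / ln(S) = 1.179 / 2.30259 = 0.512032 ≈ 0.5120

0.5120


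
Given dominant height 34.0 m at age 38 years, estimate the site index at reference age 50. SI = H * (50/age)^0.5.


50/38 = 1.31579
(1.31579)^0.5 = 1.14708
SI = 34.0 * 1.14708 = 39.0007 ≈ 39.0 m

39.0 m


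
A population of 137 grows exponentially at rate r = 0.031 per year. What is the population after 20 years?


r*t = 0.031 * 20 = 0.62
exp(0.62) = 1.85893
N = 137 * 1.85893 = 254.673 ≈ 255

255


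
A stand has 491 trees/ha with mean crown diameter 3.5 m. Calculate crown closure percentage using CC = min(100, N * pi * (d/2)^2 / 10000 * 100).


(d/2)^2 = (3.5/2)^2 = 1.75^2 = 3.0625
Crown area = 3.141593 * 3.0625 = 9.62113 m^2
N * area / 10000 * 100 = 491 * 9.62113 / 10000 * 100 = 47.2397
CC = min(100, 47.2397) = 47.2397 ≈ 47.2%

47.2%


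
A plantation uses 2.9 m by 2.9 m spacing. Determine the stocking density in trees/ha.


N = 10000 / 2.9^2 = 10000 / 8.41 = 1189.06 ≈ 1189 trees/ha

1189 trees/ha


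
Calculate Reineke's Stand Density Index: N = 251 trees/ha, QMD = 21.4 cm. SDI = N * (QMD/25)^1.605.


QMD/25 = 21.4/25 = 0.856
(0.856)^1.605 = exp(1.605 * ln(0.856)) = exp(1.605 * (-0.155485)) = exp(-0.249553) = 0.779149
SDI = 251 * 0.779149 = 195.566 ≈ 196

196


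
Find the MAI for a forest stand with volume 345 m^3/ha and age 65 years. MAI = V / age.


MAI = 345 / 65 = 5.3077 ≈ 5.31 m^3/ha/yr

5.31 m^3/ha/yr


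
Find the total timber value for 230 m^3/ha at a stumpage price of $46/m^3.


Value = 230 * 46 = $10580/ha

$10580/ha


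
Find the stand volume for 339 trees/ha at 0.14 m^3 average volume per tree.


V_stand = 339 * 0.14 = 47.46 ≈ 47.5 m^3/ha

47.5 m^3/ha


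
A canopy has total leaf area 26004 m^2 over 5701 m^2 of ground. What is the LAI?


LAI = 26004 / 5701 = 4.5613 ≈ 4.56

4.56


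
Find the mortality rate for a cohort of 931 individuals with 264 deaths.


Mortality rate = 264 / 931 = 0.283566 ≈ 0.2836

0.2836


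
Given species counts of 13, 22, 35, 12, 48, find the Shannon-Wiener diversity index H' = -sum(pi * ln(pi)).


Total N = 13 + 22 + 35 + 12 + 48 = 130
Per-species terms:
  p = 13/130 = 0.100000; ln(p) = -2.302585; p*ln(p) = 0.100000 * (-2.302585) = -0.230259
  p = 22/130 = 0.169231; ln(p) = -1.776491; p*ln(p) = 0.169231 * (-1.776491) = -0.300637
  p = 35/130 = 0.269231; ln(p) = -1.312186; p*ln(p) = 0.269231 * (-1.312186) = -0.353281
  p = 12/130 = 0.092308; ln(p) = -2.382624; p*ln(p) = 0.092308 * (-2.382624) = -0.219935
  p = 48/130 = 0.369231; ln(p) = -0.996333; p*ln(p) = 0.369231 * (-0.996333) = -0.367877
sum(p*ln(p)) = (-0.230259) + (-0.300637) + (-0.353281) + (-0.219935) + (-0.367877) = -1.471989
H' = -(-1.471989) = 1.471989 ≈ 1.4720

1.4720


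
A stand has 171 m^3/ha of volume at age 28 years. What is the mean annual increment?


MAI = 171 / 28 = 6.1071 ≈ 6.11 m^3/ha/yr

6.11 m^3/ha/yr


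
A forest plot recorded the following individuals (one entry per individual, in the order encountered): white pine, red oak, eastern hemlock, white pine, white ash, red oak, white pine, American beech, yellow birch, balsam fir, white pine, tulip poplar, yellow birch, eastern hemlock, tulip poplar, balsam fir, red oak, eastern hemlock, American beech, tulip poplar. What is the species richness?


Total individuals logged = 20
Distinct species (count of individuals): white pine (4), red oak (3), eastern hemlock (3), white ash (1), American beech (2), yellow birch (2), balsam fir (2), tulip poplar (3)
Species richness = number of distinct species = 8

8


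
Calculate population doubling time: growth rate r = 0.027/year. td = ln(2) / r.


td = ln(2) / 0.027 = 0.693147 / 0.027 = 25.6721 ≈ 25.7 years

25.7 years


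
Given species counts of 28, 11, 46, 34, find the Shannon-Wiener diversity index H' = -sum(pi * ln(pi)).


Total N = 28 + 11 + 46 + 34 = 119
Per-species terms:
  p = 28/119 = 0.235294; ln(p) = -1.446919; p*ln(p) = 0.235294 * (-1.446919) = -0.340451
  p = 11/119 = 0.092437; ln(p) = -2.381228; p*ln(p) = 0.092437 * (-2.381228) = -0.220114
  p = 46/119 = 0.386555; ln(p) = -0.950481; p*ln(p) = 0.386555 * (-0.950481) = -0.367413
  p = 34/119 = 0.285714; ln(p) = -1.252764; p*ln(p) = 0.285714 * (-1.252764) = -0.357932
sum(p*ln(p)) = (-0.340451) + (-0.220114) + (-0.367413) + (-0.357932) = -1.285910
H' = -(-1.285910) = 1.285910 ≈ 1.2859

1.2859


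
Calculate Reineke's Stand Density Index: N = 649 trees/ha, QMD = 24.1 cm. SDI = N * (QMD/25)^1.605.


QMD/25 = 24.1/25 = 0.964
(0.964)^1.605 = exp(1.605 * ln(0.964)) = exp(1.605 * (-0.0366640)) = exp(-0.0588457) = 0.942852
SDI = 649 * 0.942852 = 611.911 ≈ 612

612


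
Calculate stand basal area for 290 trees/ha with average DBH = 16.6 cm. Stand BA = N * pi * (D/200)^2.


(D/200)^2 = (16.6/200)^2 = 0.083^2 = 0.006889
Individual BA = 3.141593 * 0.006889 = 0.0216424 m^2
Stand BA = 290 * 0.0216424 = 6.27630 ≈ 6.28 m^2/ha

6.28 m^2/ha


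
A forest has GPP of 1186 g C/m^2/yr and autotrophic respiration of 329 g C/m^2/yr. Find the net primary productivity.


NPP = GPP - Ra = 1186 - 329 = 857 g C/m^2/yr

857 g C/m^2/yr


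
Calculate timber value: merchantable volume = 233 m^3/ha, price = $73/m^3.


Value = 233 * 73 = $17009/ha

$17009/ha


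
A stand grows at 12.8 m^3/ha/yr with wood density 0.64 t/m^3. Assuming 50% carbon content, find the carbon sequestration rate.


C = 12.8 * 0.64 * 0.5 = 4.096 ≈ 4.10 t C/ha/yr

4.10 t C/ha/yr


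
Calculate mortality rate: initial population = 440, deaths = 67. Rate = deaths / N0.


Mortality rate = 67 / 440 = 0.152273 ≈ 0.1523

0.1523


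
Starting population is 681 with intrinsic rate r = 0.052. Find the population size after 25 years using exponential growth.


r*t = 0.052 * 25 = 1.3
exp(1.3) = 3.66930
N = 681 * 3.66930 = 2498.79 ≈ 2499

2499


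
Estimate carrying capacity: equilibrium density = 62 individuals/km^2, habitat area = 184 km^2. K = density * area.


K = 62 * 184 = 11408 individuals

11408 individuals


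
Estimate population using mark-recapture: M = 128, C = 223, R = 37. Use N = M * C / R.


N = M * C / R = 128 * 223 / 37 = 28544 / 37 = 771.46 ≈ 771

771 individuals


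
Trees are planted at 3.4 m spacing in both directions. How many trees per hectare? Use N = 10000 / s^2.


N = 10000 / 3.4^2 = 10000 / 11.56 = 865.052 ≈ 865 trees/ha

865 trees/ha


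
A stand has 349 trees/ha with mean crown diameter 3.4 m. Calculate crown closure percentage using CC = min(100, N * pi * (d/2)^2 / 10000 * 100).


(d/2)^2 = (3.4/2)^2 = 1.7^2 = 2.89
Crown area = 3.141593 * 2.89 = 9.07920 m^2
N * area / 10000 * 100 = 349 * 9.07920 / 10000 * 100 = 31.6864
CC = min(100, 31.6864) = 31.6864 ≈ 31.7%

31.7%


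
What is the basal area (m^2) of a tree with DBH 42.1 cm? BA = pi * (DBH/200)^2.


D/200 = 42.1/200 = 0.2105 m
(D/200)^2 = 0.2105^2 = 0.04431025
BA = 3.141593 * 0.04431025 = 0.139205 ≈ 0.1392 m^2

0.1392 m^2


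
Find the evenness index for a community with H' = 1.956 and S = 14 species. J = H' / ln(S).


ln(14) = 2.63906
J = H' / ln(S) = 1.956 / 2.63906 = 0.741173 ≈ 0.7412

0.7412


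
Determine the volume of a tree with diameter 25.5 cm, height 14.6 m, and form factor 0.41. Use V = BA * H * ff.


(D/200)^2 = (25.5/200)^2 = 0.1275^2 = 0.01625625
BA = 3.141593 * 0.01625625 = 0.0510705 m^2
V = 0.0510705 * 14.6 * 0.41 = 0.305708 ≈ 0.306 m^3

0.306 m^3


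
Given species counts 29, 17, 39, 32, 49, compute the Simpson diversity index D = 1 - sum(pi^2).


Total N = 29 + 17 + 39 + 32 + 49 = 166
Per-species terms:
  p = 29/166 = 0.174699; p^2 = 0.174699^2 = 0.030520
  p = 17/166 = 0.102410; p^2 = 0.102410^2 = 0.010488
  p = 39/166 = 0.234940; p^2 = 0.234940^2 = 0.055197
  p = 32/166 = 0.192771; p^2 = 0.192771^2 = 0.037161
  p = 49/166 = 0.295181; p^2 = 0.295181^2 = 0.087132
sum(p^2) = 0.030520 + 0.010488 + 0.055197 + 0.037161 + 0.087132 = 0.220498
D = 1 - 0.220498 = 0.779502 ≈ 0.7795

0.7795


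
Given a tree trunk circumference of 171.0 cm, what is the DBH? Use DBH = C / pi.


DBH = C / pi = 171.0 / 3.141593 = 54.4310 ≈ 54.43 cm

54.43 cm


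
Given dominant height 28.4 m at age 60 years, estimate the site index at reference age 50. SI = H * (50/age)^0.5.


50/60 = 0.833333
(0.833333)^0.5 = 0.912871
SI = 28.4 * 0.912871 = 25.9255 ≈ 25.9 m

25.9 m


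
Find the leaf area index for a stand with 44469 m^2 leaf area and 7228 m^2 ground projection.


LAI = 44469 / 7228 = 6.1523 ≈ 6.15

6.15


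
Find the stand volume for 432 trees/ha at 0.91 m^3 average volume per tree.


V_stand = 432 * 0.91 = 393.12 ≈ 393.1 m^3/ha

393.1 m^3/ha


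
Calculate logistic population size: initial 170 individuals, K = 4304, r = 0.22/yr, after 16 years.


(K - N0)/N0 = (4304 - 170)/170 = 4134/170 = 24.3176
r*t = 0.22 * 16 = 3.52; exp(-3.52) = 0.0295994
24.3176 * 0.0295994 = 0.719786
1 + 0.719786 = 1.71979
N = 4304 / 1.71979 = 2502.63 ≈ 2503

2503


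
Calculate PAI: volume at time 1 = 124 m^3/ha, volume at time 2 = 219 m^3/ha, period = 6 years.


PAI = (V2 - V1) / period = (219 - 124) / 6 = 95 / 6 = 15.8333 ≈ 15.83 m^3/ha/yr

15.83 m^3/ha/yr


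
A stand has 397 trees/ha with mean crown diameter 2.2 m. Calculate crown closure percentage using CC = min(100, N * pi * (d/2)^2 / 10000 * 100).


(d/2)^2 = (2.2/2)^2 = 1.1^2 = 1.21
Crown area = 3.141593 * 1.21 = 3.80133 m^2
N * area / 10000 * 100 = 397 * 3.80133 / 10000 * 100 = 15.0913
CC = min(100, 15.0913) = 15.0913 ≈ 15.1%

15.1%


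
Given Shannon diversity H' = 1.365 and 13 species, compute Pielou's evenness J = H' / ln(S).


ln(13) = 2.56495
J = H' / ln(S) = 1.365 / 2.56495 = 0.532174 ≈ 0.5322

0.5322


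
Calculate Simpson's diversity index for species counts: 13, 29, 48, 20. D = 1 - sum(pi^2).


Total N = 13 + 29 + 48 + 20 = 110
Per-species terms:
  p = 13/110 = 0.118182; p^2 = 0.118182^2 = 0.013967
  p = 29/110 = 0.263636; p^2 = 0.263636^2 = 0.069504
  p = 48/110 = 0.436364; p^2 = 0.436364^2 = 0.190414
  p = 20/110 = 0.181818; p^2 = 0.181818^2 = 0.033058
sum(p^2) = 0.013967 + 0.069504 + 0.190414 + 0.033058 = 0.306943
D = 1 - 0.306943 = 0.693057 ≈ 0.6931

0.6931


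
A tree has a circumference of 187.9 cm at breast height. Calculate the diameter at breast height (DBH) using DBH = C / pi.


DBH = C / pi = 187.9 / 3.141593 = 59.8104 ≈ 59.81 cm

59.81 cm


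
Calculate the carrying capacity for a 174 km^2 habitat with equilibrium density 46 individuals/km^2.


K = 46 * 174 = 8004 individuals

8004 individuals


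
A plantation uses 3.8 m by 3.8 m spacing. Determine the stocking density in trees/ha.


N = 10000 / 3.8^2 = 10000 / 14.44 = 692.521 ≈ 693 trees/ha

693 trees/ha


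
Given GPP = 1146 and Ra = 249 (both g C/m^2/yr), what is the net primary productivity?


NPP = GPP - Ra = 1146 - 249 = 897 g C/m^2/yr

897 g C/m^2/yr


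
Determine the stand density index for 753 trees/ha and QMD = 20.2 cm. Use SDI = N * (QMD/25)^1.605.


QMD/25 = 20.2/25 = 0.808
(0.808)^1.605 = exp(1.605 * ln(0.808)) = exp(1.605 * (-0.213193)) = exp(-0.342175) = 0.710224
SDI = 753 * 0.710224 = 534.799 ≈ 535

535


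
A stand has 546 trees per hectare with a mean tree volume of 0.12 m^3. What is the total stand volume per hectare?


V_stand = 546 * 0.12 = 65.52 ≈ 65.5 m^3/ha

65.5 m^3/ha


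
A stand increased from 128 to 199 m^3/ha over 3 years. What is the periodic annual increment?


PAI = (V2 - V1) / period = (199 - 128) / 3 = 71 / 3 = 23.6667 ≈ 23.67 m^3/ha/yr

23.67 m^3/ha/yr


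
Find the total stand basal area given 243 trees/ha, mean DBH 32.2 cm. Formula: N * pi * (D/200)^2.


(D/200)^2 = (32.2/200)^2 = 0.161^2 = 0.025921
Individual BA = 3.141593 * 0.025921 = 0.0814332 m^2
Stand BA = 243 * 0.0814332 = 19.7883 ≈ 19.79 m^2/ha

19.79 m^2/ha


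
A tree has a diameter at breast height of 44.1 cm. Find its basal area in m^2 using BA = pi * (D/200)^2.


D/200 = 44.1/200 = 0.2205 m
(D/200)^2 = 0.2205^2 = 0.04862025
BA = 3.141593 * 0.04862025 = 0.152745 ≈ 0.1527 m^2

0.1527 m^2


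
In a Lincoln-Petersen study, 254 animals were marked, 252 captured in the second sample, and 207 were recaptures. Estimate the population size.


N = M * C / R = 254 * 252 / 207 = 64008 / 207 = 309.22 ≈ 309

309 individuals


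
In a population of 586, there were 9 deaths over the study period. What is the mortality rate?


Mortality rate = 9 / 586 = 0.015358 ≈ 0.0154

0.0154


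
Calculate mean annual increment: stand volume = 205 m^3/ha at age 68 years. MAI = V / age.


MAI = 205 / 68 = 3.0147 ≈ 3.01 m^3/ha/yr

3.01 m^3/ha/yr


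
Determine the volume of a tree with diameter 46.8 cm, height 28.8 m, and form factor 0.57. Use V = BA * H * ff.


(D/200)^2 = (46.8/200)^2 = 0.234^2 = 0.054756
BA = 3.141593 * 0.054756 = 0.172021 m^2
V = 0.172021 * 28.8 * 0.57 = 2.82390 ≈ 2.824 m^3

2.824 m^3


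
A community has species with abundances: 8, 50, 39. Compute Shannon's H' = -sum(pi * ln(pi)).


Total N = 8 + 50 + 39 = 97
Per-species terms:
  p = 8/97 = 0.082474; ln(p) = -2.495272; p*ln(p) = 0.082474 * (-2.495272) = -0.205795
  p = 50/97 = 0.515464; ln(p) = -0.662688; p*ln(p) = 0.515464 * (-0.662688) = -0.341592
  p = 39/97 = 0.402062; ln(p) = -0.911149; p*ln(p) = 0.402062 * (-0.911149) = -0.366338
sum(p*ln(p)) = (-0.205795) + (-0.341592) + (-0.366338) = -0.913725
H' = -(-0.913725) = 0.913725 ≈ 0.9137

0.9137


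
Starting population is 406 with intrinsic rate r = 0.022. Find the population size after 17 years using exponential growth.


r*t = 0.022 * 17 = 0.374
exp(0.374) = 1.45354
N = 406 * 1.45354 = 590.137 ≈ 590

590


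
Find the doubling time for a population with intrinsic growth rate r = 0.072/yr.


td = ln(2) / 0.072 = 0.693147 / 0.072 = 9.62704 ≈ 9.6 years

9.6 years


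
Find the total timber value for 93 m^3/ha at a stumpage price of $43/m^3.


Value = 93 * 43 = $3999/ha

$3999/ha


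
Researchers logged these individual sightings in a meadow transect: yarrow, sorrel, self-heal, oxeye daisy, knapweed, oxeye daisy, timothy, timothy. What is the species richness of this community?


Total individuals logged = 8
Distinct species (count of individuals): yarrow (1), sorrel (1), self-heal (1), oxeye daisy (2), knapweed (1), timothy (2)
Species richness = number of distinct species = 6

6


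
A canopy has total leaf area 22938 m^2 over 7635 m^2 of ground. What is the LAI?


LAI = 22938 / 7635 = 3.0043 ≈ 3.00

3.00


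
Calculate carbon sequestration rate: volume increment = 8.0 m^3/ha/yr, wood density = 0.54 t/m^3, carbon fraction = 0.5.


C = 8.0 * 0.54 * 0.5 = 2.16 t C/ha/yr

2.16 t C/ha/yr


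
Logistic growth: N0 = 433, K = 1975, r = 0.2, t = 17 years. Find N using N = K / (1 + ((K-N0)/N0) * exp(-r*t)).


(K - N0)/N0 = (1975 - 433)/433 = 1542/433 = 3.56120
r*t = 0.2 * 17 = 3.4; exp(-3.4) = 0.0333733
3.56120 * 0.0333733 = 0.118849
1 + 0.118849 = 1.11885
N = 1975 / 1.11885 = 1765.21 ≈ 1765

1765


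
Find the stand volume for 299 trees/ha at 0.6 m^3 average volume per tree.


V_stand = 299 * 0.6 = 179.4 m^3/ha

179.4 m^3/ha


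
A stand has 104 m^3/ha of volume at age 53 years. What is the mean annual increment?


MAI = 104 / 53 = 1.9623 ≈ 1.96 m^3/ha/yr

1.96 m^3/ha/yr


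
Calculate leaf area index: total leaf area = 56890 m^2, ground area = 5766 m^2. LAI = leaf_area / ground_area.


LAI = 56890 / 5766 = 9.8665 ≈ 9.87

9.87


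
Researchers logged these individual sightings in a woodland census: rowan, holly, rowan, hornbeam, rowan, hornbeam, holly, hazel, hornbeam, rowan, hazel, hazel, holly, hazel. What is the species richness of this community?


Total individuals logged = 14
Distinct species (count of individuals): rowan (4), holly (3), hornbeam (3), hazel (4)
Species richness = number of distinct species = 4

4


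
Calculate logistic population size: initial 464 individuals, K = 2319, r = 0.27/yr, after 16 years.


(K - N0)/N0 = (2319 - 464)/464 = 1855/464 = 3.99784
r*t = 0.27 * 16 = 4.32; exp(-4.32) = 0.0132999
3.99784 * 0.0132999 = 0.0531709
1 + 0.0531709 = 1.05317
N = 2319 / 1.05317 = 2201.92 ≈ 2202

2202


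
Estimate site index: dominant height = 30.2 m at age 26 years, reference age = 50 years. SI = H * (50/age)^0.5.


50/26 = 1.92308
(1.92308)^0.5 = 1.38675
SI = 30.2 * 1.38675 = 41.8799 ≈ 41.9 m

41.9 m


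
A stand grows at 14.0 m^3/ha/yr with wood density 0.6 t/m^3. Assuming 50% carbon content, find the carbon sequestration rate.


C = 14.0 * 0.6 * 0.5 = 4.20 t C/ha/yr

4.20 t C/ha/yr


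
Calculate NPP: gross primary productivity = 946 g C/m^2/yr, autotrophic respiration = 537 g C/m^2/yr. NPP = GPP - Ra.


NPP = GPP - Ra = 946 - 537 = 409 g C/m^2/yr

409 g C/m^2/yr


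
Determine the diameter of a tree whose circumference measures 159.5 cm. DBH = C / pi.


DBH = C / pi = 159.5 / 3.141593 = 50.7704 ≈ 50.77 cm

50.77 cm


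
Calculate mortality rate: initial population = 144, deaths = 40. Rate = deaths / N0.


Mortality rate = 40 / 144 = 0.277778 ≈ 0.2778

0.2778


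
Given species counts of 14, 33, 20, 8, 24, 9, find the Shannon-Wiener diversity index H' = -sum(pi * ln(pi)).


Total N = 14 + 33 + 20 + 8 + 24 + 9 = 108
Per-species terms:
  p = 14/108 = 0.129630; ln(p) = -2.043071; p*ln(p) = 0.129630 * (-2.043071) = -0.264843
  p = 33/108 = 0.305556; ln(p) = -1.185622; p*ln(p) = 0.305556 * (-1.185622) = -0.362274
  p = 20/108 = 0.185185; ln(p) = -1.686400; p*ln(p) = 0.185185 * (-1.686400) = -0.312296
  p = 8/108 = 0.074074; ln(p) = -2.602691; p*ln(p) = 0.074074 * (-2.602691) = -0.192792
  p = 24/108 = 0.222222; ln(p) = -1.504078; p*ln(p) = 0.222222 * (-1.504078) = -0.334239
  p = 9/108 = 0.083333; ln(p) = -2.484911; p*ln(p) = 0.083333 * (-2.484911) = -0.207075
sum(p*ln(p)) = (-0.264843) + (-0.362274) + (-0.312296) + (-0.192792) + (-0.334239) + (-0.207075) = -1.673519
H' = -(-1.673519) = 1.673519 ≈ 1.6735

1.6735


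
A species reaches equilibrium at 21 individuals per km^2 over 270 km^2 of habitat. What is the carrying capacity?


K = 21 * 270 = 5670 individuals

5670 individuals


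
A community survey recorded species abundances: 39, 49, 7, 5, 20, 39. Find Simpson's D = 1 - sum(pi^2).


Total N = 39 + 49 + 7 + 5 + 20 + 39 = 159
Per-species terms:
  p = 39/159 = 0.245283; p^2 = 0.245283^2 = 0.060164
  p = 49/159 = 0.308176; p^2 = 0.308176^2 = 0.094972
  p = 7/159 = 0.044025; p^2 = 0.044025^2 = 0.001938
  p = 5/159 = 0.031447; p^2 = 0.031447^2 = 0.000989
  p = 20/159 = 0.125786; p^2 = 0.125786^2 = 0.015822
  p = 39/159 = 0.245283; p^2 = 0.245283^2 = 0.060164
sum(p^2) = 0.060164 + 0.094972 + 0.001938 + 0.000989 + 0.015822 + 0.060164 = 0.234049
D = 1 - 0.234049 = 0.765951 ≈ 0.7660

0.7660


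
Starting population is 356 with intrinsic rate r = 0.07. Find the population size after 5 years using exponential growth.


r*t = 0.07 * 5 = 0.35
exp(0.35) = 1.41907
N = 356 * 1.41907 = 505.189 ≈ 505

505


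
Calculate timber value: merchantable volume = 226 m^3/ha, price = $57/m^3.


Value = 226 * 57 = $12882/ha

$12882/ha


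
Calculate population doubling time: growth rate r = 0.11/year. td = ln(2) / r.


td = ln(2) / 0.11 = 0.693147 / 0.11 = 6.30134 ≈ 6.3 years

6.3 years


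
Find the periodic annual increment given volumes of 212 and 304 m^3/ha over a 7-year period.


PAI = (V2 - V1) / period = (304 - 212) / 7 = 92 / 7 = 13.1429 ≈ 13.14 m^3/ha/yr

13.14 m^3/ha/yr


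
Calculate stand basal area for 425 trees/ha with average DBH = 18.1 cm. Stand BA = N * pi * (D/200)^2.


(D/200)^2 = (18.1/200)^2 = 0.0905^2 = 0.00819025
Individual BA = 3.141593 * 0.00819025 = 0.0257304 m^2
Stand BA = 425 * 0.0257304 = 10.9354 ≈ 10.94 m^2/ha

10.94 m^2/ha


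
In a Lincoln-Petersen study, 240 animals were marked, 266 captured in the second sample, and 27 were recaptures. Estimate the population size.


N = M * C / R = 240 * 266 / 27 = 63840 / 27 = 2364.44 ≈ 2364

2364 individuals


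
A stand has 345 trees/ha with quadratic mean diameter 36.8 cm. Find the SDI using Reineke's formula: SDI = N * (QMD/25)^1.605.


QMD/25 = 36.8/25 = 1.472
(1.472)^1.605 = exp(1.605 * ln(1.472)) = exp(1.605 * 0.386622) = exp(0.620528) = 1.85991
SDI = 345 * 1.85991 = 641.669 ≈ 642

642


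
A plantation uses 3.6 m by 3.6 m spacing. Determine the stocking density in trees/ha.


N = 10000 / 3.6^2 = 10000 / 12.96 = 771.605 ≈ 772 trees/ha

772 trees/ha


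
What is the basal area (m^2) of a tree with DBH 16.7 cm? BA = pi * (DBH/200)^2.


D/200 = 16.7/200 = 0.0835 m
(D/200)^2 = 0.0835^2 = 0.00697225
BA = 3.141593 * 0.00697225 = 0.0219040 ≈ 0.0219 m^2

0.0219 m^2
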